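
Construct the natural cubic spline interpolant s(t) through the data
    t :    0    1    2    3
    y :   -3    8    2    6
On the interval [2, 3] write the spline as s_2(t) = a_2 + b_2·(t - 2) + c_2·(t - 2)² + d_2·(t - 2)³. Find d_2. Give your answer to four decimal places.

Put M_i = s'' at the i-th knot. Here h = (1, 1, 1) and Δ = (11, -6, 4), so the interior equations h_(i-1)·M_(i-1) + 2(h_(i-1)+h_i)·M_i + h_i·M_(i+1) = 6(Δ_i − Δ_(i-1)) read
  1·M_0 + 4·M_1 + 1·M_2 = 6(Δ_1 - Δ_0) = -102
  1·M_1 + 4·M_2 + 1·M_3 = 6(Δ_2 - Δ_1) = 60
Natural end conditions: M_0 = M_3 = 0.
Forward elimination and back-substitution give M_0 = 0, M_1 = -156/5, M_2 = 114/5, M_3 = 0.
On [2, 3], with s_2(t) = a_2 + b_2·(t - 2) + c_2·(t - 2)² + d_2·(t - 2)³: c_2 = M_2/2 = 57/5, d_2 = (M_3 - M_2)/(6h_2) = -19/5, b_2 = Δ_2 - h_2(2M_2 + M_3)/6 = -18/5.

-3.8000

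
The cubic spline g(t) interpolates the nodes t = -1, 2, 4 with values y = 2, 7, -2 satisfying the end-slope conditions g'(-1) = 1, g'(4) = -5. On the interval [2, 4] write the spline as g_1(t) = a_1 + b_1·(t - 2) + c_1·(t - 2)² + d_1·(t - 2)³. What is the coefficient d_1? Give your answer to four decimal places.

Let M_i = g''(x_i). Step sizes h_i = 3, 2; slopes of the chords Δ_i = (y_(i+1) - y_i)/h_i = 5/3, -9/2.
  3·M_0 + 10·M_1 + 2·M_2 = 6(Δ_1 - Δ_0) = -37
Clamped end conditions give two more equations: 2h_0·M_0 + h_0·M_1 = 6(Δ_0 - g'(-1)) = 4 and h_1·M_1 + 2h_1·M_2 = 6(g'(4) - Δ_1) = -3.
Solving the tridiagonal system: M_0 = 19/6, M_1 = -5, M_2 = 7/4.
On [2, 4], with g_1(t) = a_1 + b_1·(t - 2) + c_1·(t - 2)² + d_1·(t - 2)³: c_1 = M_1/2 = -5/2, d_1 = (M_2 - M_1)/(6h_1) = 9/16, b_1 = Δ_1 - h_1(2M_1 + M_2)/6 = -7/4.

0.5625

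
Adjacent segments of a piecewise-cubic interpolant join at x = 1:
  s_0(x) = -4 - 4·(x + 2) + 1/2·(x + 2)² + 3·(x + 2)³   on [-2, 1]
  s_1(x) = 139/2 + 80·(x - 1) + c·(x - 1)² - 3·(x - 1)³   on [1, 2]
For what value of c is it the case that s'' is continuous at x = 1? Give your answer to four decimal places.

27.5000

s_0''(x) = 1 + 18·(x + 2), so s_0''(1) = 55. On the right, s_1''(1) = 2c, so c = 55/2.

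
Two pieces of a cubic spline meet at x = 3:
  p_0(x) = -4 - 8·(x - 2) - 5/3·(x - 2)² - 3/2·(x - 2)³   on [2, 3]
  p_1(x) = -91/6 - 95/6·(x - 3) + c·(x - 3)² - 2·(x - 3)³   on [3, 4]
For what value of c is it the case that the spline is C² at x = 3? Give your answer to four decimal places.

p_0''(x) = -10/3 - 9·(x - 2), so p_0''(3) = -37/3. On the right, p_1''(3) = 2c, so c = -37/6.

-6.1667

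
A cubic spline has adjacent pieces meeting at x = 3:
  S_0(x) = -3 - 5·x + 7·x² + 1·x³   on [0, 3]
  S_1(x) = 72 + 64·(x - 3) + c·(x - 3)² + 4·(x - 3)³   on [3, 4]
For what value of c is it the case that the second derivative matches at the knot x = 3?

16

S_0''(x) = 14 + 6·x, so S_0''(3) = 32. On the right, S_1''(3) = 2c, so c = 16.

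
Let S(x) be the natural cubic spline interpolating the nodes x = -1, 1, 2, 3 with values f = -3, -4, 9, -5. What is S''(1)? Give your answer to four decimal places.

21.1304

Write σ_i for S''(x_i). With h_i = 2, 1, 1 and divided differences Δ_i = -1/2, 13, -14, the continuity of S' gives the tridiagonal system
  2·σ_0 + 6·σ_1 + 1·σ_2 = 6(Δ_1 - Δ_0) = 81
  1·σ_1 + 4·σ_2 + 1·σ_3 = 6(Δ_2 - Δ_1) = -162
Natural end conditions: σ_0 = σ_3 = 0.
Forward elimination and back-substitution give σ_0 = 0, σ_1 = 486/23, σ_2 = -1053/23, σ_3 = 0.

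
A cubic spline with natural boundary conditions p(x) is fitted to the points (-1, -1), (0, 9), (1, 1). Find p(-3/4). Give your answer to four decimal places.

Put m_i = p'' at the i-th knot. Here h = (1, 1) and Δ = (10, -8), so the interior equations h_(i-1)·m_(i-1) + 2(h_(i-1)+h_i)·m_i + h_i·m_(i+1) = 6(Δ_i − Δ_(i-1)) read
  1·m_0 + 4·m_1 + 1·m_2 = 6(Δ_1 - Δ_0) = -108
Natural end conditions: m_0 = m_2 = 0.
Hence m_0 = 0, m_1 = -27, m_2 = 0.
On [-1, 0], p(x) = -1 + 29/2·(x + 1) + 0·(x + 1)² - 9/2·(x + 1)³.
With (x + 1) = 1/4: p(-3/4) = 327/128.

2.5547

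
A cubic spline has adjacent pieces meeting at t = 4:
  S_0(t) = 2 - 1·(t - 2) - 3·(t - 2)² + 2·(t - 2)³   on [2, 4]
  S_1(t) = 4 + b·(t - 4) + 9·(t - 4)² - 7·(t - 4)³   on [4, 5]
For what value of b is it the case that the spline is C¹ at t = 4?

11

S_0'(t) = -1 - 6·(t - 2) + 6·(t - 2)², so S_0'(4) = 11. On the right, S_1'(4) = b, so b = 11.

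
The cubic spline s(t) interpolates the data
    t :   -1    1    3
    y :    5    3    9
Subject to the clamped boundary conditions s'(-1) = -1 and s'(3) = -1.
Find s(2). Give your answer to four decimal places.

Put m_i = s'' at the i-th knot. Here h = (2, 2) and Δ = (-1, 3), so the interior equations h_(i-1)·m_(i-1) + 2(h_(i-1)+h_i)·m_i + h_i·m_(i+1) = 6(Δ_i − Δ_(i-1)) read
  2·m_0 + 8·m_1 + 2·m_2 = 6(Δ_1 - Δ_0) = 24
Clamped end conditions give two more equations: 2h_0·m_0 + h_0·m_1 = 6(Δ_0 - s'(-1)) = 0 and h_1·m_1 + 2h_1·m_2 = 6(s'(3) - Δ_1) = -24.
Solving: m_0 = -3, m_1 = 6, m_2 = -9.
On [1, 3], s(t) = 3 + 2·(t - 1) + 3·(t - 1)² - 5/4·(t - 1)³.
With (t - 1) = 1: s(2) = 27/4.

6.7500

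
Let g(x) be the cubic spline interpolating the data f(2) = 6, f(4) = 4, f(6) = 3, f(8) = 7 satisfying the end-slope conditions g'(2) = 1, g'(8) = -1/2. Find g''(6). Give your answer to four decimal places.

3.1000

With m_i denoting the second derivative at x_i, h_i = 2, 2, 2, and Δ_i = (y_(i+1) − y_i)/h_i = -1, -1/2, 2:
  2·m_0 + 8·m_1 + 2·m_2 = 6(Δ_1 - Δ_0) = 3
  2·m_1 + 8·m_2 + 2·m_3 = 6(Δ_2 - Δ_1) = 15
Clamped end conditions give two more equations: 2h_0·m_0 + h_0·m_1 = 6(Δ_0 - g'(2)) = -12 and h_2·m_2 + 2h_2·m_3 = 6(g'(8) - Δ_2) = -15.
Solving the tridiagonal system: m_0 = -16/5, m_1 = 2/5, m_2 = 31/10, m_3 = -53/10.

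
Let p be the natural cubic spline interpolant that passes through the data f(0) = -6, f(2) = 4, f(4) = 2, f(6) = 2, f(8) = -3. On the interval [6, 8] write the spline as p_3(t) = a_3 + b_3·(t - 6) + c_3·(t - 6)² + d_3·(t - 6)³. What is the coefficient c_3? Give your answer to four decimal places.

Write M_i for p''(x_i). With h_i = 2, 2, 2, 2 and divided differences Δ_i = 5, -1, 0, -5/2, the continuity of p' gives the tridiagonal system
  2·M_0 + 8·M_1 + 2·M_2 = 6(Δ_1 - Δ_0) = -36
  2·M_1 + 8·M_2 + 2·M_3 = 6(Δ_2 - Δ_1) = 6
  2·M_2 + 8·M_3 + 2·M_4 = 6(Δ_3 - Δ_2) = -15
Natural end conditions: M_0 = M_4 = 0.
Hence M_0 = 0, M_1 = -579/112, M_2 = 75/28, M_3 = -285/112, M_4 = 0.
On [6, 8], with p_3(t) = a_3 + b_3·(t - 6) + c_3·(t - 6)² + d_3·(t - 6)³: c_3 = M_3/2 = -285/224, d_3 = (M_4 - M_3)/(6h_3) = 95/448, b_3 = Δ_3 - h_3(2M_3 + M_4)/6 = -45/56.

-1.2723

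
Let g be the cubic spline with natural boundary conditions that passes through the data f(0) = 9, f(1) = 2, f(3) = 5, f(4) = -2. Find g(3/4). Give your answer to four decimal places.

Put σ_i = g'' at the i-th knot. Here h = (1, 2, 1) and Δ = (-7, 3/2, -7), so the interior equations h_(i-1)·σ_(i-1) + 2(h_(i-1)+h_i)·σ_i + h_i·σ_(i+1) = 6(Δ_i − Δ_(i-1)) read
  1·σ_0 + 6·σ_1 + 2·σ_2 = 6(Δ_1 - Δ_0) = 51
  2·σ_1 + 6·σ_2 + 1·σ_3 = 6(Δ_2 - Δ_1) = -51
Natural end conditions: σ_0 = σ_3 = 0.
Forward elimination and back-substitution give σ_0 = 0, σ_1 = 51/4, σ_2 = -51/4, σ_3 = 0.
On [0, 1], g(x) = 9 - 73/8·x + 0·x² + 17/8·x³.
With x = 3/4: g(3/4) = 1563/512.

3.0527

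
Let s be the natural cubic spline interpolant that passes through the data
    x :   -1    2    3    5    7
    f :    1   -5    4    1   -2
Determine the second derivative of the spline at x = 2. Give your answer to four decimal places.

9.9070

Write M_i for s''(x_i). With h_i = 3, 1, 2, 2 and divided differences Δ_i = -2, 9, -3/2, -3/2, the continuity of s' gives the tridiagonal system
  3·M_0 + 8·M_1 + 1·M_2 = 6(Δ_1 - Δ_0) = 66
  1·M_1 + 6·M_2 + 2·M_3 = 6(Δ_2 - Δ_1) = -63
  2·M_2 + 8·M_3 + 2·M_4 = 6(Δ_3 - Δ_2) = 0
Natural end conditions: M_0 = M_4 = 0.
Solving the tridiagonal system: M_0 = 0, M_1 = 426/43, M_2 = -570/43, M_3 = 285/86, M_4 = 0.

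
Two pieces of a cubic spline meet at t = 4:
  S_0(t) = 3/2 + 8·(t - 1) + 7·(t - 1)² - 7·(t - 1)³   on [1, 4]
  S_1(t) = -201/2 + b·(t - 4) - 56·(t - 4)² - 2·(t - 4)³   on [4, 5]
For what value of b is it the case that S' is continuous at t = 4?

-139

S_0'(t) = 8 + 14·(t - 1) - 21·(t - 1)², so S_0'(4) = -139. On the right, S_1'(4) = b, so b = -139.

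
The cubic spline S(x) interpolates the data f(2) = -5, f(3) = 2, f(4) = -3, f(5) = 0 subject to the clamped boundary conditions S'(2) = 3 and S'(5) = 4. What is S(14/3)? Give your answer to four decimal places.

-1.5827

With σ_i denoting the second derivative at x_i, h_i = 1, 1, 1, and Δ_i = (y_(i+1) − y_i)/h_i = 7, -5, 3:
  1·σ_0 + 4·σ_1 + 1·σ_2 = 6(Δ_1 - Δ_0) = -72
  1·σ_1 + 4·σ_2 + 1·σ_3 = 6(Δ_2 - Δ_1) = 48
Clamped end conditions give two more equations: 2h_0·σ_0 + h_0·σ_1 = 6(Δ_0 - S'(2)) = 24 and h_2·σ_2 + 2h_2·σ_3 = 6(S'(5) - Δ_2) = 6.
Hence σ_0 = 406/15, σ_1 = -452/15, σ_2 = 322/15, σ_3 = -116/15.
On [4, 5], S(x) = -3 - 43/15·(x - 4) + 161/15·(x - 4)² - 73/15·(x - 4)³.
With (x - 4) = 2/3: S(14/3) = -641/405.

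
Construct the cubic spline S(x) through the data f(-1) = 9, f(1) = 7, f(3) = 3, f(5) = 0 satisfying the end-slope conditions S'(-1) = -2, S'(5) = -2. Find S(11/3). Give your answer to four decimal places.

1.9852

Put m_i = S'' at the i-th knot. Here h = (2, 2, 2) and Δ = (-1, -2, -3/2), so the interior equations h_(i-1)·m_(i-1) + 2(h_(i-1)+h_i)·m_i + h_i·m_(i+1) = 6(Δ_i − Δ_(i-1)) read
  2·m_0 + 8·m_1 + 2·m_2 = 6(Δ_1 - Δ_0) = -6
  2·m_1 + 8·m_2 + 2·m_3 = 6(Δ_2 - Δ_1) = 3
Clamped end conditions give two more equations: 2h_0·m_0 + h_0·m_1 = 6(Δ_0 - S'(-1)) = 6 and h_2·m_2 + 2h_2·m_3 = 6(S'(5) - Δ_2) = -3.
Forward elimination and back-substitution give m_0 = 23/10, m_1 = -8/5, m_2 = 11/10, m_3 = -13/10.
On [3, 5], S(x) = 3 - 9/5·(x - 3) + 11/20·(x - 3)² - 1/5·(x - 3)³.
With (x - 3) = 2/3: S(11/3) = 268/135.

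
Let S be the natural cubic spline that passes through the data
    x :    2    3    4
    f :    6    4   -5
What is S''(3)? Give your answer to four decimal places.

Write m_i for S''(x_i). With h_i = 1, 1 and divided differences Δ_i = -2, -9, the continuity of S' gives the tridiagonal system
  1·m_0 + 4·m_1 + 1·m_2 = 6(Δ_1 - Δ_0) = -42
Natural end conditions: m_0 = m_2 = 0.
Forward elimination and back-substitution give m_0 = 0, m_1 = -21/2, m_2 = 0.

-10.5000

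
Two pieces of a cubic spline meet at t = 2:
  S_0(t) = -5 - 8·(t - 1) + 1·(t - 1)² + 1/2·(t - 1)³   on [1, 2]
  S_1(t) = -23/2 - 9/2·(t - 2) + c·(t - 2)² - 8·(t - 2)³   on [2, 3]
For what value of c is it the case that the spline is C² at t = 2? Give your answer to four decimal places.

S_0''(t) = 2 + 3·(t - 1), so S_0''(2) = 5. On the right, S_1''(2) = 2c, so c = 5/2.

2.5000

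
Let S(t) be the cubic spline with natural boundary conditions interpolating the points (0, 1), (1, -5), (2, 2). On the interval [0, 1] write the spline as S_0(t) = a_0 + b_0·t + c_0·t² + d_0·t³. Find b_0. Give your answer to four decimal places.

-9.2500

Put M_i = S'' at the i-th knot. Here h = (1, 1) and Δ = (-6, 7), so the interior equations h_(i-1)·M_(i-1) + 2(h_(i-1)+h_i)·M_i + h_i·M_(i+1) = 6(Δ_i − Δ_(i-1)) read
  1·M_0 + 4·M_1 + 1·M_2 = 6(Δ_1 - Δ_0) = 78
Natural end conditions: M_0 = M_2 = 0.
Solving: M_0 = 0, M_1 = 39/2, M_2 = 0.
On [0, 1], with S_0(t) = a_0 + b_0·t + c_0·t² + d_0·t³: c_0 = M_0/2 = 0, d_0 = (M_1 - M_0)/(6h_0) = 13/4, b_0 = Δ_0 - h_0(2M_0 + M_1)/6 = -37/4.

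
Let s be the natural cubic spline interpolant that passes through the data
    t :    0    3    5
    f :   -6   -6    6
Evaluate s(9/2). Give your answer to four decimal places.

2.4375

Write σ_i for s''(x_i). With h_i = 3, 2 and divided differences Δ_i = 0, 6, the continuity of s' gives the tridiagonal system
  3·σ_0 + 10·σ_1 + 2·σ_2 = 6(Δ_1 - Δ_0) = 36
Natural end conditions: σ_0 = σ_2 = 0.
Solving: σ_0 = 0, σ_1 = 18/5, σ_2 = 0.
On [3, 5], s(t) = -6 + 18/5·(t - 3) + 9/5·(t - 3)² - 3/10·(t - 3)³.
With (t - 3) = 3/2: s(9/2) = 39/16.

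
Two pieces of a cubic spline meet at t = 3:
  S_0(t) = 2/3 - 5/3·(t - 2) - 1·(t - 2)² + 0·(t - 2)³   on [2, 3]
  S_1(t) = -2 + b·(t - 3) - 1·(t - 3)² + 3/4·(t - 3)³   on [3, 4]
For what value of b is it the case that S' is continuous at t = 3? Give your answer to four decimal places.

-3.6667

S_0'(t) = -5/3 - 2·(t - 2) + 0·(t - 2)², so S_0'(3) = -11/3. On the right, S_1'(3) = b, so b = -11/3.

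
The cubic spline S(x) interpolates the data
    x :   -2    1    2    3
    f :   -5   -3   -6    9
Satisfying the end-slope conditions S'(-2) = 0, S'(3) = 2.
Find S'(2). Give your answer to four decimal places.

Let M_i = S''(x_i). Step sizes h_i = 3, 1, 1; slopes of the chords Δ_i = (y_(i+1) - y_i)/h_i = 2/3, -3, 15.
  3·M_0 + 8·M_1 + 1·M_2 = 6(Δ_1 - Δ_0) = -22
  1·M_1 + 4·M_2 + 1·M_3 = 6(Δ_2 - Δ_1) = 108
Clamped end conditions give two more equations: 2h_0·M_0 + h_0·M_1 = 6(Δ_0 - S'(-2)) = 4 and h_2·M_2 + 2h_2·M_3 = 6(S'(3) - Δ_2) = -78.
Solving: M_0 = 520/87, M_1 = -308/29, M_2 = 1306/29, M_3 = -1784/29.
On [2, 3], S'(x) = b_2 + 2c_2·(x - 2) + 3d_2·(x - 2)² with b_2 = Δ_2 - h_2(2M_2 + M_3)/6 = 297/29, c_2 = M_2/2 = 653/29, d_2 = (M_3 - M_2)/(6h_2) = -515/29. So S'(2) = 297/29.

10.2414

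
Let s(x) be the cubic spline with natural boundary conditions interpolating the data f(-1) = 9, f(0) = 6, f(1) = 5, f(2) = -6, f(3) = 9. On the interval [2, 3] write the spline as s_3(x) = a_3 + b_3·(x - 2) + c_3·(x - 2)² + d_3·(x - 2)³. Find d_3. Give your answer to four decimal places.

Write σ_i for s''(x_i). With h_i = 1, 1, 1, 1 and divided differences Δ_i = -3, -1, -11, 15, the continuity of s' gives the tridiagonal system
  1·σ_0 + 4·σ_1 + 1·σ_2 = 6(Δ_1 - Δ_0) = 12
  1·σ_1 + 4·σ_2 + 1·σ_3 = 6(Δ_2 - Δ_1) = -60
  1·σ_2 + 4·σ_3 + 1·σ_4 = 6(Δ_3 - Δ_2) = 156
Natural end conditions: σ_0 = σ_4 = 0.
Solving: σ_0 = 0, σ_1 = 72/7, σ_2 = -204/7, σ_3 = 324/7, σ_4 = 0.
On [2, 3], with s_3(x) = a_3 + b_3·(x - 2) + c_3·(x - 2)² + d_3·(x - 2)³: c_3 = σ_3/2 = 162/7, d_3 = (σ_4 - σ_3)/(6h_3) = -54/7, b_3 = Δ_3 - h_3(2σ_3 + σ_4)/6 = -3/7.

-7.7143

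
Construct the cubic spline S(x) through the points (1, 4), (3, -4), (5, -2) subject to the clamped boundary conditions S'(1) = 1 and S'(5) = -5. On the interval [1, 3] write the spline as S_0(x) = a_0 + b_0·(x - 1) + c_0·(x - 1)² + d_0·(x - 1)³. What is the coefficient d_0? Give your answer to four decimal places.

1.9375

Write M_i for S''(x_i). With h_i = 2, 2 and divided differences Δ_i = -4, 1, the continuity of S' gives the tridiagonal system
  2·M_0 + 8·M_1 + 2·M_2 = 6(Δ_1 - Δ_0) = 30
Clamped end conditions give two more equations: 2h_0·M_0 + h_0·M_1 = 6(Δ_0 - S'(1)) = -30 and h_1·M_1 + 2h_1·M_2 = 6(S'(5) - Δ_1) = -36.
Solving: M_0 = -51/4, M_1 = 21/2, M_2 = -57/4.
On [1, 3], with S_0(x) = a_0 + b_0·(x - 1) + c_0·(x - 1)² + d_0·(x - 1)³: c_0 = M_0/2 = -51/8, d_0 = (M_1 - M_0)/(6h_0) = 31/16, b_0 = Δ_0 - h_0(2M_0 + M_1)/6 = 1.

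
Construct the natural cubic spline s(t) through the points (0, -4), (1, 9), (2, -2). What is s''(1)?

-36

With σ_i denoting the second derivative at x_i, h_i = 1, 1, and Δ_i = (y_(i+1) − y_i)/h_i = 13, -11:
  1·σ_0 + 4·σ_1 + 1·σ_2 = 6(Δ_1 - Δ_0) = -144
Natural end conditions: σ_0 = σ_2 = 0.
Solving: σ_0 = 0, σ_1 = -36, σ_2 = 0.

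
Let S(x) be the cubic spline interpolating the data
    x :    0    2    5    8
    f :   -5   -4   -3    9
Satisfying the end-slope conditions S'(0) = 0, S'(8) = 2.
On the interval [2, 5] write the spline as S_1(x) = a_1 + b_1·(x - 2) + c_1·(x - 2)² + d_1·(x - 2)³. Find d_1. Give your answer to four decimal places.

Let m_i = S''(x_i). Step sizes h_i = 2, 3, 3; slopes of the chords Δ_i = (y_(i+1) - y_i)/h_i = 1/2, 1/3, 4.
  2·m_0 + 10·m_1 + 3·m_2 = 6(Δ_1 - Δ_0) = -1
  3·m_1 + 12·m_2 + 3·m_3 = 6(Δ_2 - Δ_1) = 22
Clamped end conditions give two more equations: 2h_0·m_0 + h_0·m_1 = 6(Δ_0 - S'(0)) = 3 and h_2·m_2 + 2h_2·m_3 = 6(S'(8) - Δ_2) = -12.
Solving: m_0 = 53/38, m_1 = -49/38, m_2 = 173/57, m_3 = -401/114.
On [2, 5], with S_1(x) = a_1 + b_1·(x - 2) + c_1·(x - 2)² + d_1·(x - 2)³: c_1 = m_1/2 = -49/76, d_1 = (m_2 - m_1)/(6h_1) = 493/2052, b_1 = Δ_1 - h_1(2m_1 + m_2)/6 = 2/19.

0.2403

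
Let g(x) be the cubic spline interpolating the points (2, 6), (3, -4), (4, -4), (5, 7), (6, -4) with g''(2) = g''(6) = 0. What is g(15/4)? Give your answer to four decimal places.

-5.6641

With m_i denoting the second derivative at x_i, h_i = 1, 1, 1, 1, and Δ_i = (y_(i+1) − y_i)/h_i = -10, 0, 11, -11:
  1·m_0 + 4·m_1 + 1·m_2 = 6(Δ_1 - Δ_0) = 60
  1·m_1 + 4·m_2 + 1·m_3 = 6(Δ_2 - Δ_1) = 66
  1·m_2 + 4·m_3 + 1·m_4 = 6(Δ_3 - Δ_2) = -132
Natural end conditions: m_0 = m_4 = 0.
Forward elimination and back-substitution give m_0 = 0, m_1 = 9, m_2 = 24, m_3 = -39, m_4 = 0.
On [3, 4], g(x) = -4 - 7·(x - 3) + 9/2·(x - 3)² + 5/2·(x - 3)³.
With (x - 3) = 3/4: g(15/4) = -725/128.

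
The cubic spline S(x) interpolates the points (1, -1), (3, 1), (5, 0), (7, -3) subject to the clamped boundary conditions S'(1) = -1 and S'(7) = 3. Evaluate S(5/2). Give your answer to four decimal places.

0.2375

Let M_i = S''(x_i). Step sizes h_i = 2, 2, 2; slopes of the chords Δ_i = (y_(i+1) - y_i)/h_i = 1, -1/2, -3/2.
  2·M_0 + 8·M_1 + 2·M_2 = 6(Δ_1 - Δ_0) = -9
  2·M_1 + 8·M_2 + 2·M_3 = 6(Δ_2 - Δ_1) = -6
Clamped end conditions give two more equations: 2h_0·M_0 + h_0·M_1 = 6(Δ_0 - S'(1)) = 12 and h_2·M_2 + 2h_2·M_3 = 6(S'(7) - Δ_2) = 27.
Forward elimination and back-substitution give M_0 = 56/15, M_1 = -22/15, M_2 = -71/30, M_3 = 119/15.
On [1, 3], S(x) = -1 - 1·(x - 1) + 28/15·(x - 1)² - 13/30·(x - 1)³.
With (x - 1) = 3/2: S(5/2) = 19/80.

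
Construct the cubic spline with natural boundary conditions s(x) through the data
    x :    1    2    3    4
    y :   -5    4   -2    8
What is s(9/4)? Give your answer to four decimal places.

Write σ_i for s''(x_i). With h_i = 1, 1, 1 and divided differences Δ_i = 9, -6, 10, the continuity of s' gives the tridiagonal system
  1·σ_0 + 4·σ_1 + 1·σ_2 = 6(Δ_1 - Δ_0) = -90
  1·σ_1 + 4·σ_2 + 1·σ_3 = 6(Δ_2 - Δ_1) = 96
Natural end conditions: σ_0 = σ_3 = 0.
Forward elimination and back-substitution give σ_0 = 0, σ_1 = -152/5, σ_2 = 158/5, σ_3 = 0.
On [2, 3], s(x) = 4 - 17/15·(x - 2) - 76/5·(x - 2)² + 31/3·(x - 2)³.
With (x - 2) = 1/4: s(9/4) = 937/320.

2.9281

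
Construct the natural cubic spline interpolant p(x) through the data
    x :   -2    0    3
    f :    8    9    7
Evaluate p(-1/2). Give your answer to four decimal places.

8.9031

Let M_i = p''(x_i). Step sizes h_i = 2, 3; slopes of the chords Δ_i = (y_(i+1) - y_i)/h_i = 1/2, -2/3.
  2·M_0 + 10·M_1 + 3·M_2 = 6(Δ_1 - Δ_0) = -7
Natural end conditions: M_0 = M_2 = 0.
Solving the tridiagonal system: M_0 = 0, M_1 = -7/10, M_2 = 0.
On [-2, 0], p(x) = 8 + 11/15·(x + 2) + 0·(x + 2)² - 7/120·(x + 2)³.
With (x + 2) = 3/2: p(-1/2) = 2849/320.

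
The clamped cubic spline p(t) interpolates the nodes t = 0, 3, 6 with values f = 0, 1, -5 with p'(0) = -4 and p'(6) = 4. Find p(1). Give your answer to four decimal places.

Let M_i = p''(x_i). Step sizes h_i = 3, 3; slopes of the chords Δ_i = (y_(i+1) - y_i)/h_i = 1/3, -2.
  3·M_0 + 12·M_1 + 3·M_2 = 6(Δ_1 - Δ_0) = -14
Clamped end conditions give two more equations: 2h_0·M_0 + h_0·M_1 = 6(Δ_0 - p'(0)) = 26 and h_1·M_1 + 2h_1·M_2 = 6(p'(6) - Δ_1) = 36.
Solving: M_0 = 41/6, M_1 = -5, M_2 = 17/2.
On [0, 3], p(t) = 0 - 4·t + 41/12·t² - 71/108·t³.
With t = 1: p(1) = -67/54.

-1.2407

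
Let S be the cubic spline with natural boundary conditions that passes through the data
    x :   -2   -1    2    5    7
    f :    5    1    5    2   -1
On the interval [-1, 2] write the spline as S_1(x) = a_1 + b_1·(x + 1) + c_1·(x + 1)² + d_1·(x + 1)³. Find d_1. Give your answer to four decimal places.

-0.4144

With m_i denoting the second derivative at x_i, h_i = 1, 3, 3, 2, and Δ_i = (y_(i+1) − y_i)/h_i = -4, 4/3, -1, -3/2:
  1·m_0 + 8·m_1 + 3·m_2 = 6(Δ_1 - Δ_0) = 32
  3·m_1 + 12·m_2 + 3·m_3 = 6(Δ_2 - Δ_1) = -14
  3·m_2 + 10·m_3 + 2·m_4 = 6(Δ_3 - Δ_2) = -3
Natural end conditions: m_0 = m_4 = 0.
Solving: m_0 = 0, m_1 = 1315/266, m_2 = -1004/399, m_3 = 121/266, m_4 = 0.
On [-1, 2], with S_1(x) = a_1 + b_1·(x + 1) + c_1·(x + 1)² + d_1·(x + 1)³: c_1 = m_1/2 = 1315/532, d_1 = (m_2 - m_1)/(6h_1) = -5953/14364, b_1 = Δ_1 - h_1(2m_1 + m_2)/6 = -1877/798.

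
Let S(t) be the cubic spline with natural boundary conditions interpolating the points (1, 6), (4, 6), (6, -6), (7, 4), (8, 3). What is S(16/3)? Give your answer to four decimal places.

-5.9294

Let M_i = S''(x_i). Step sizes h_i = 3, 2, 1, 1; slopes of the chords Δ_i = (y_(i+1) - y_i)/h_i = 0, -6, 10, -1.
  3·M_0 + 10·M_1 + 2·M_2 = 6(Δ_1 - Δ_0) = -36
  2·M_1 + 6·M_2 + 1·M_3 = 6(Δ_2 - Δ_1) = 96
  1·M_2 + 4·M_3 + 1·M_4 = 6(Δ_3 - Δ_2) = -66
Natural end conditions: M_0 = M_4 = 0.
Hence M_0 = 0, M_1 = -864/107, M_2 = 2394/107, M_3 = -2364/107, M_4 = 0.
On [4, 6], S(t) = 6 - 864/107·(t - 4) - 432/107·(t - 4)² + 543/214·(t - 4)³.
With (t - 4) = 4/3: S(16/3) = -5710/963.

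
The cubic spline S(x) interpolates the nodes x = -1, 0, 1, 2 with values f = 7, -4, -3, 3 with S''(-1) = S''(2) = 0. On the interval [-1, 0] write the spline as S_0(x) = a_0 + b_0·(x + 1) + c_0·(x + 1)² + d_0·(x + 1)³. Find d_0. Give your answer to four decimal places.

Write σ_i for S''(x_i). With h_i = 1, 1, 1 and divided differences Δ_i = -11, 1, 6, the continuity of S' gives the tridiagonal system
  1·σ_0 + 4·σ_1 + 1·σ_2 = 6(Δ_1 - Δ_0) = 72
  1·σ_1 + 4·σ_2 + 1·σ_3 = 6(Δ_2 - Δ_1) = 30
Natural end conditions: σ_0 = σ_3 = 0.
Forward elimination and back-substitution give σ_0 = 0, σ_1 = 86/5, σ_2 = 16/5, σ_3 = 0.
On [-1, 0], with S_0(x) = a_0 + b_0·(x + 1) + c_0·(x + 1)² + d_0·(x + 1)³: c_0 = σ_0/2 = 0, d_0 = (σ_1 - σ_0)/(6h_0) = 43/15, b_0 = Δ_0 - h_0(2σ_0 + σ_1)/6 = -208/15.

2.8667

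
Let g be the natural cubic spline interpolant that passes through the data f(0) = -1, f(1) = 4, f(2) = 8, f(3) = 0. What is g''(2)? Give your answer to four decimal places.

Let σ_i = g''(x_i). Step sizes h_i = 1, 1, 1; slopes of the chords Δ_i = (y_(i+1) - y_i)/h_i = 5, 4, -8.
  1·σ_0 + 4·σ_1 + 1·σ_2 = 6(Δ_1 - Δ_0) = -6
  1·σ_1 + 4·σ_2 + 1·σ_3 = 6(Δ_2 - Δ_1) = -72
Natural end conditions: σ_0 = σ_3 = 0.
Hence σ_0 = 0, σ_1 = 16/5, σ_2 = -94/5, σ_3 = 0.

-18.8000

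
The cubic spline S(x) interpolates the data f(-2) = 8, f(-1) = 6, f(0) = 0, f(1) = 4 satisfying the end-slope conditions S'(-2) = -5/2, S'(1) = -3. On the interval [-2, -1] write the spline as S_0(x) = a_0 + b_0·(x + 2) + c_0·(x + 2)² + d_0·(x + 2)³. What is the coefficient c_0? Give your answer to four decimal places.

4.5333

With m_i denoting the second derivative at x_i, h_i = 1, 1, 1, and Δ_i = (y_(i+1) − y_i)/h_i = -2, -6, 4:
  1·m_0 + 4·m_1 + 1·m_2 = 6(Δ_1 - Δ_0) = -24
  1·m_1 + 4·m_2 + 1·m_3 = 6(Δ_2 - Δ_1) = 60
Clamped end conditions give two more equations: 2h_0·m_0 + h_0·m_1 = 6(Δ_0 - S'(-2)) = 3 and h_2·m_2 + 2h_2·m_3 = 6(S'(1) - Δ_2) = -42.
Hence m_0 = 136/15, m_1 = -227/15, m_2 = 412/15, m_3 = -521/15.
On [-2, -1], with S_0(x) = a_0 + b_0·(x + 2) + c_0·(x + 2)² + d_0·(x + 2)³: c_0 = m_0/2 = 68/15, d_0 = (m_1 - m_0)/(6h_0) = -121/30, b_0 = Δ_0 - h_0(2m_0 + m_1)/6 = -5/2.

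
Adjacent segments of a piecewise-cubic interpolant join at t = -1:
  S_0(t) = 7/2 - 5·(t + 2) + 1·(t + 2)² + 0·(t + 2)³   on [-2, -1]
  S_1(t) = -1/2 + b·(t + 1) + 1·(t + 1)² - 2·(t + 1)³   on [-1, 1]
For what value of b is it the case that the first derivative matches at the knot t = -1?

-3

S_0'(t) = -5 + 2·(t + 2) + 0·(t + 2)², so S_0'(-1) = -3. On the right, S_1'(-1) = b, so b = -3.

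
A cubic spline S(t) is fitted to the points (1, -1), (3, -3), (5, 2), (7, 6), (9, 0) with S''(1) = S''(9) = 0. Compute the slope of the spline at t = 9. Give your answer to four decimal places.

With m_i denoting the second derivative at x_i, h_i = 2, 2, 2, 2, and Δ_i = (y_(i+1) − y_i)/h_i = -1, 5/2, 2, -3:
  2·m_0 + 8·m_1 + 2·m_2 = 6(Δ_1 - Δ_0) = 21
  2·m_1 + 8·m_2 + 2·m_3 = 6(Δ_2 - Δ_1) = -3
  2·m_2 + 8·m_3 + 2·m_4 = 6(Δ_3 - Δ_2) = -30
Natural end conditions: m_0 = m_4 = 0.
Solving: m_0 = 0, m_1 = 297/112, m_2 = -3/28, m_3 = -417/112, m_4 = 0.
On [7, 9], S'(t) = b_3 + 2c_3·(t - 7) + 3d_3·(t - 7)² with b_3 = Δ_3 - h_3(2m_3 + m_4)/6 = -29/56, c_3 = m_3/2 = -417/224, d_3 = (m_4 - m_3)/(6h_3) = 139/448. So S'(9) = -475/112.

-4.2411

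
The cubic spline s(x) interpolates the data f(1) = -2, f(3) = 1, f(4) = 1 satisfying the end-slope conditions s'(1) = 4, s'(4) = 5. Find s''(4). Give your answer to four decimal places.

Put σ_i = s'' at the i-th knot. Here h = (2, 1) and Δ = (3/2, 0), so the interior equations h_(i-1)·σ_(i-1) + 2(h_(i-1)+h_i)·σ_i + h_i·σ_(i+1) = 6(Δ_i − Δ_(i-1)) read
  2·σ_0 + 6·σ_1 + 1·σ_2 = 6(Δ_1 - Δ_0) = -9
Clamped end conditions give two more equations: 2h_0·σ_0 + h_0·σ_1 = 6(Δ_0 - s'(1)) = -15 and h_1·σ_1 + 2h_1·σ_2 = 6(s'(4) - Δ_1) = 30.
Solving: σ_0 = -23/12, σ_1 = -11/3, σ_2 = 101/6.

16.8333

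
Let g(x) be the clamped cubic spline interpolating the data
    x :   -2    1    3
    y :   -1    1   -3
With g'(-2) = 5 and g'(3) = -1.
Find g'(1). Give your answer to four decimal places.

-2.1000

Put m_i = g'' at the i-th knot. Here h = (3, 2) and Δ = (2/3, -2), so the interior equations h_(i-1)·m_(i-1) + 2(h_(i-1)+h_i)·m_i + h_i·m_(i+1) = 6(Δ_i − Δ_(i-1)) read
  3·m_0 + 10·m_1 + 2·m_2 = 6(Δ_1 - Δ_0) = -16
Clamped end conditions give two more equations: 2h_0·m_0 + h_0·m_1 = 6(Δ_0 - g'(-2)) = -26 and h_1·m_1 + 2h_1·m_2 = 6(g'(3) - Δ_1) = 6.
Solving: m_0 = -59/15, m_1 = -4/5, m_2 = 19/10.
On [1, 3], g'(x) = b_1 + 2c_1·(x - 1) + 3d_1·(x - 1)² with b_1 = Δ_1 - h_1(2m_1 + m_2)/6 = -21/10, c_1 = m_1/2 = -2/5, d_1 = (m_2 - m_1)/(6h_1) = 9/40. So g'(1) = -21/10.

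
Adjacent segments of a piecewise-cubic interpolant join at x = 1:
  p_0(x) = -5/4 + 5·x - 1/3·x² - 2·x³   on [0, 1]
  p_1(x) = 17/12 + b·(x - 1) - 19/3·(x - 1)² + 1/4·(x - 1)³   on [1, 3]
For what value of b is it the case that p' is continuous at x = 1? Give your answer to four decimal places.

p_0'(x) = 5 - 2/3·x - 6·x², so p_0'(1) = -5/3. On the right, p_1'(1) = b, so b = -5/3.

-1.6667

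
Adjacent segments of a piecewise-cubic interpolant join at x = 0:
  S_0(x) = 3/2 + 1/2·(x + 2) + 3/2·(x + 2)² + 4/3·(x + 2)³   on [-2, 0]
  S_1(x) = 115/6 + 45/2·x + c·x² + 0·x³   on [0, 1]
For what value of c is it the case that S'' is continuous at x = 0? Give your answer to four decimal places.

S_0''(x) = 3 + 8·(x + 2), so S_0''(0) = 19. On the right, S_1''(0) = 2c, so c = 19/2.

9.5000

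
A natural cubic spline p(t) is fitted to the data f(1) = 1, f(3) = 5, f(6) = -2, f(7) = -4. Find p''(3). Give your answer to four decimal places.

-3.0141

Write M_i for p''(x_i). With h_i = 2, 3, 1 and divided differences Δ_i = 2, -7/3, -2, the continuity of p' gives the tridiagonal system
  2·M_0 + 10·M_1 + 3·M_2 = 6(Δ_1 - Δ_0) = -26
  3·M_1 + 8·M_2 + 1·M_3 = 6(Δ_2 - Δ_1) = 2
Natural end conditions: M_0 = M_3 = 0.
Forward elimination and back-substitution give M_0 = 0, M_1 = -214/71, M_2 = 98/71, M_3 = 0.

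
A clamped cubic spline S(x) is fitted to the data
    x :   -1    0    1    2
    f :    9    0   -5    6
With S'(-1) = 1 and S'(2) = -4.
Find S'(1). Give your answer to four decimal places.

Let M_i = S''(x_i). Step sizes h_i = 1, 1, 1; slopes of the chords Δ_i = (y_(i+1) - y_i)/h_i = -9, -5, 11.
  1·M_0 + 4·M_1 + 1·M_2 = 6(Δ_1 - Δ_0) = 24
  1·M_1 + 4·M_2 + 1·M_3 = 6(Δ_2 - Δ_1) = 96
Clamped end conditions give two more equations: 2h_0·M_0 + h_0·M_1 = 6(Δ_0 - S'(-1)) = -60 and h_2·M_2 + 2h_2·M_3 = 6(S'(2) - Δ_2) = -90.
Solving the tridiagonal system: M_0 = -482/15, M_1 = 64/15, M_2 = 586/15, M_3 = -968/15.
On [1, 2], S'(x) = b_2 + 2c_2·(x - 1) + 3d_2·(x - 1)² with b_2 = Δ_2 - h_2(2M_2 + M_3)/6 = 131/15, c_2 = M_2/2 = 293/15, d_2 = (M_3 - M_2)/(6h_2) = -259/15. So S'(1) = 131/15.

8.7333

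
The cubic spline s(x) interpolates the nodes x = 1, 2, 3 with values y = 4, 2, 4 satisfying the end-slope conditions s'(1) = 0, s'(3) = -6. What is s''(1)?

-15

Write M_i for s''(x_i). With h_i = 1, 1 and divided differences Δ_i = -2, 2, the continuity of s' gives the tridiagonal system
  1·M_0 + 4·M_1 + 1·M_2 = 6(Δ_1 - Δ_0) = 24
Clamped end conditions give two more equations: 2h_0·M_0 + h_0·M_1 = 6(Δ_0 - s'(1)) = -12 and h_1·M_1 + 2h_1·M_2 = 6(s'(3) - Δ_1) = -48.
Solving: M_0 = -15, M_1 = 18, M_2 = -33.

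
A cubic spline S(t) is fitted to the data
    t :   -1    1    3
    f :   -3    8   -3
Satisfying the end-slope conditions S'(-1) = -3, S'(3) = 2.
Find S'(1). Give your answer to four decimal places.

0.2500

Put m_i = S'' at the i-th knot. Here h = (2, 2) and Δ = (11/2, -11/2), so the interior equations h_(i-1)·m_(i-1) + 2(h_(i-1)+h_i)·m_i + h_i·m_(i+1) = 6(Δ_i − Δ_(i-1)) read
  2·m_0 + 8·m_1 + 2·m_2 = 6(Δ_1 - Δ_0) = -66
Clamped end conditions give two more equations: 2h_0·m_0 + h_0·m_1 = 6(Δ_0 - S'(-1)) = 51 and h_1·m_1 + 2h_1·m_2 = 6(S'(3) - Δ_1) = 45.
Forward elimination and back-substitution give m_0 = 89/4, m_1 = -19, m_2 = 83/4.
On [1, 3], S'(t) = b_1 + 2c_1·(t - 1) + 3d_1·(t - 1)² with b_1 = Δ_1 - h_1(2m_1 + m_2)/6 = 1/4, c_1 = m_1/2 = -19/2, d_1 = (m_2 - m_1)/(6h_1) = 53/16. So S'(1) = 1/4.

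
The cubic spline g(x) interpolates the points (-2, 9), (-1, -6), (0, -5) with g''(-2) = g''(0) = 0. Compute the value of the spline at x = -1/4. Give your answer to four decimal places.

-6.1875

Put M_i = g'' at the i-th knot. Here h = (1, 1) and Δ = (-15, 1), so the interior equations h_(i-1)·M_(i-1) + 2(h_(i-1)+h_i)·M_i + h_i·M_(i+1) = 6(Δ_i − Δ_(i-1)) read
  1·M_0 + 4·M_1 + 1·M_2 = 6(Δ_1 - Δ_0) = 96
Natural end conditions: M_0 = M_2 = 0.
Hence M_0 = 0, M_1 = 24, M_2 = 0.
On [-1, 0], g(x) = -6 - 7·(x + 1) + 12·(x + 1)² - 4·(x + 1)³.
With (x + 1) = 3/4: g(-1/4) = -99/16.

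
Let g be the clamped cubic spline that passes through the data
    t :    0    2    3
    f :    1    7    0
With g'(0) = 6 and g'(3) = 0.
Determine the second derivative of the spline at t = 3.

With σ_i denoting the second derivative at x_i, h_i = 2, 1, and Δ_i = (y_(i+1) − y_i)/h_i = 3, -7:
  2·σ_0 + 6·σ_1 + 1·σ_2 = 6(Δ_1 - Δ_0) = -60
Clamped end conditions give two more equations: 2h_0·σ_0 + h_0·σ_1 = 6(Δ_0 - g'(0)) = -18 and h_1·σ_1 + 2h_1·σ_2 = 6(g'(3) - Δ_1) = 42.
Solving the tridiagonal system: σ_0 = 7/2, σ_1 = -16, σ_2 = 29.

29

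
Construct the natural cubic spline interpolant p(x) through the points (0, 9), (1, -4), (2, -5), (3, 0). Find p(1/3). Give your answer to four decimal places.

3.8370

Let M_i = p''(x_i). Step sizes h_i = 1, 1, 1; slopes of the chords Δ_i = (y_(i+1) - y_i)/h_i = -13, -1, 5.
  1·M_0 + 4·M_1 + 1·M_2 = 6(Δ_1 - Δ_0) = 72
  1·M_1 + 4·M_2 + 1·M_3 = 6(Δ_2 - Δ_1) = 36
Natural end conditions: M_0 = M_3 = 0.
Solving: M_0 = 0, M_1 = 84/5, M_2 = 24/5, M_3 = 0.
On [0, 1], p(x) = 9 - 79/5·x + 0·x² + 14/5·x³.
With x = 1/3: p(1/3) = 518/135.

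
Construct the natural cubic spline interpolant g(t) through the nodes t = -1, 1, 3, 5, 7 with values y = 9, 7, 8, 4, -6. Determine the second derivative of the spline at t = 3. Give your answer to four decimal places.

Write σ_i for g''(x_i). With h_i = 2, 2, 2, 2 and divided differences Δ_i = -1, 1/2, -2, -5, the continuity of g' gives the tridiagonal system
  2·σ_0 + 8·σ_1 + 2·σ_2 = 6(Δ_1 - Δ_0) = 9
  2·σ_1 + 8·σ_2 + 2·σ_3 = 6(Δ_2 - Δ_1) = -15
  2·σ_2 + 8·σ_3 + 2·σ_4 = 6(Δ_3 - Δ_2) = -18
Natural end conditions: σ_0 = σ_4 = 0.
Solving the tridiagonal system: σ_0 = 0, σ_1 = 177/112, σ_2 = -51/28, σ_3 = -201/112, σ_4 = 0.

-1.8214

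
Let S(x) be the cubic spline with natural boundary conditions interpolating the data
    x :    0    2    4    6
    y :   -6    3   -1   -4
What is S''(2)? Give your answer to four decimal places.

-5.3000

Write σ_i for S''(x_i). With h_i = 2, 2, 2 and divided differences Δ_i = 9/2, -2, -3/2, the continuity of S' gives the tridiagonal system
  2·σ_0 + 8·σ_1 + 2·σ_2 = 6(Δ_1 - Δ_0) = -39
  2·σ_1 + 8·σ_2 + 2·σ_3 = 6(Δ_2 - Δ_1) = 3
Natural end conditions: σ_0 = σ_3 = 0.
Solving: σ_0 = 0, σ_1 = -53/10, σ_2 = 17/10, σ_3 = 0.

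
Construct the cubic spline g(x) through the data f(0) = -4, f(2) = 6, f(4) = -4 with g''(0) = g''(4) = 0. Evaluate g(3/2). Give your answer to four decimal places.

With σ_i denoting the second derivative at x_i, h_i = 2, 2, and Δ_i = (y_(i+1) − y_i)/h_i = 5, -5:
  2·σ_0 + 8·σ_1 + 2·σ_2 = 6(Δ_1 - Δ_0) = -60
Natural end conditions: σ_0 = σ_2 = 0.
Solving: σ_0 = 0, σ_1 = -15/2, σ_2 = 0.
On [0, 2], g(x) = -4 + 15/2·x + 0·x² - 5/8·x³.
With x = 3/2: g(3/2) = 329/64.

5.1406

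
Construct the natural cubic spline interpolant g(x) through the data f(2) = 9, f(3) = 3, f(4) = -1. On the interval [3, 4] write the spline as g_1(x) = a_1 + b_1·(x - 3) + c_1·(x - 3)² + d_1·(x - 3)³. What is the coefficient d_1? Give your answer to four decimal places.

-0.5000

Write m_i for g''(x_i). With h_i = 1, 1 and divided differences Δ_i = -6, -4, the continuity of g' gives the tridiagonal system
  1·m_0 + 4·m_1 + 1·m_2 = 6(Δ_1 - Δ_0) = 12
Natural end conditions: m_0 = m_2 = 0.
Forward elimination and back-substitution give m_0 = 0, m_1 = 3, m_2 = 0.
On [3, 4], with g_1(x) = a_1 + b_1·(x - 3) + c_1·(x - 3)² + d_1·(x - 3)³: c_1 = m_1/2 = 3/2, d_1 = (m_2 - m_1)/(6h_1) = -1/2, b_1 = Δ_1 - h_1(2m_1 + m_2)/6 = -5.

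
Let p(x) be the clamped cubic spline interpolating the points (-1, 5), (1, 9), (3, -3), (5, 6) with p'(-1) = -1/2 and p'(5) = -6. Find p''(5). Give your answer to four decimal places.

-24.3333

Write m_i for p''(x_i). With h_i = 2, 2, 2 and divided differences Δ_i = 2, -6, 9/2, the continuity of p' gives the tridiagonal system
  2·m_0 + 8·m_1 + 2·m_2 = 6(Δ_1 - Δ_0) = -48
  2·m_1 + 8·m_2 + 2·m_3 = 6(Δ_2 - Δ_1) = 63
Clamped end conditions give two more equations: 2h_0·m_0 + h_0·m_1 = 6(Δ_0 - p'(-1)) = 15 and h_2·m_2 + 2h_2·m_3 = 6(p'(5) - Δ_2) = -63.
Forward elimination and back-substitution give m_0 = 61/6, m_1 = -77/6, m_2 = 103/6, m_3 = -73/3.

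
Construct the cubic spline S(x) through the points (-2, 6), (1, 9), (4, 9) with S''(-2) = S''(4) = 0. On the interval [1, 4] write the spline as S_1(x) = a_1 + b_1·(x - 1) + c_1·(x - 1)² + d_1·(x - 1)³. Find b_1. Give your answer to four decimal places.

0.5000

Write M_i for S''(x_i). With h_i = 3, 3 and divided differences Δ_i = 1, 0, the continuity of S' gives the tridiagonal system
  3·M_0 + 12·M_1 + 3·M_2 = 6(Δ_1 - Δ_0) = -6
Natural end conditions: M_0 = M_2 = 0.
Solving: M_0 = 0, M_1 = -1/2, M_2 = 0.
On [1, 4], with S_1(x) = a_1 + b_1·(x - 1) + c_1·(x - 1)² + d_1·(x - 1)³: c_1 = M_1/2 = -1/4, d_1 = (M_2 - M_1)/(6h_1) = 1/36, b_1 = Δ_1 - h_1(2M_1 + M_2)/6 = 1/2.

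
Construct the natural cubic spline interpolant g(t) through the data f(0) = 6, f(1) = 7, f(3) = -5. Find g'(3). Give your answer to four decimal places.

-8.3333

Let m_i = g''(x_i). Step sizes h_i = 1, 2; slopes of the chords Δ_i = (y_(i+1) - y_i)/h_i = 1, -6.
  1·m_0 + 6·m_1 + 2·m_2 = 6(Δ_1 - Δ_0) = -42
Natural end conditions: m_0 = m_2 = 0.
Solving the tridiagonal system: m_0 = 0, m_1 = -7, m_2 = 0.
On [1, 3], g'(t) = b_1 + 2c_1·(t - 1) + 3d_1·(t - 1)² with b_1 = Δ_1 - h_1(2m_1 + m_2)/6 = -4/3, c_1 = m_1/2 = -7/2, d_1 = (m_2 - m_1)/(6h_1) = 7/12. So g'(3) = -25/3.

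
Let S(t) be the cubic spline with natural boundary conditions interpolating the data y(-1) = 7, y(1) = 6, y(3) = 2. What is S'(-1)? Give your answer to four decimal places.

-0.1250

Let σ_i = S''(x_i). Step sizes h_i = 2, 2; slopes of the chords Δ_i = (y_(i+1) - y_i)/h_i = -1/2, -2.
  2·σ_0 + 8·σ_1 + 2·σ_2 = 6(Δ_1 - Δ_0) = -9
Natural end conditions: σ_0 = σ_2 = 0.
Solving: σ_0 = 0, σ_1 = -9/8, σ_2 = 0.
On [-1, 1], S'(t) = b_0 + 2c_0·(t + 1) + 3d_0·(t + 1)² with b_0 = Δ_0 - h_0(2σ_0 + σ_1)/6 = -1/8, c_0 = σ_0/2 = 0, d_0 = (σ_1 - σ_0)/(6h_0) = -3/32. So S'(-1) = -1/8.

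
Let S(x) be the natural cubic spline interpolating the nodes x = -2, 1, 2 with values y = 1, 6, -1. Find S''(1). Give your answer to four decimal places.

Put m_i = S'' at the i-th knot. Here h = (3, 1) and Δ = (5/3, -7), so the interior equations h_(i-1)·m_(i-1) + 2(h_(i-1)+h_i)·m_i + h_i·m_(i+1) = 6(Δ_i − Δ_(i-1)) read
  3·m_0 + 8·m_1 + 1·m_2 = 6(Δ_1 - Δ_0) = -52
Natural end conditions: m_0 = m_2 = 0.
Solving: m_0 = 0, m_1 = -13/2, m_2 = 0.

-6.5000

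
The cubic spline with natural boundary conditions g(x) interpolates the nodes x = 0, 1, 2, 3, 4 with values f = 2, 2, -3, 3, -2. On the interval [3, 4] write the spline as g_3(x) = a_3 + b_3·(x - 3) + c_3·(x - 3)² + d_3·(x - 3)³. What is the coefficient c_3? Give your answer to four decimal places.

-11.4643

With m_i denoting the second derivative at x_i, h_i = 1, 1, 1, 1, and Δ_i = (y_(i+1) − y_i)/h_i = 0, -5, 6, -5:
  1·m_0 + 4·m_1 + 1·m_2 = 6(Δ_1 - Δ_0) = -30
  1·m_1 + 4·m_2 + 1·m_3 = 6(Δ_2 - Δ_1) = 66
  1·m_2 + 4·m_3 + 1·m_4 = 6(Δ_3 - Δ_2) = -66
Natural end conditions: m_0 = m_4 = 0.
Solving: m_0 = 0, m_1 = -195/14, m_2 = 180/7, m_3 = -321/14, m_4 = 0.
On [3, 4], with g_3(x) = a_3 + b_3·(x - 3) + c_3·(x - 3)² + d_3·(x - 3)³: c_3 = m_3/2 = -321/28, d_3 = (m_4 - m_3)/(6h_3) = 107/28, b_3 = Δ_3 - h_3(2m_3 + m_4)/6 = 37/14.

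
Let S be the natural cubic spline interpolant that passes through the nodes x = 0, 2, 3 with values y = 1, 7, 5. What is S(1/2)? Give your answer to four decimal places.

3.2813

Write σ_i for S''(x_i). With h_i = 2, 1 and divided differences Δ_i = 3, -2, the continuity of S' gives the tridiagonal system
  2·σ_0 + 6·σ_1 + 1·σ_2 = 6(Δ_1 - Δ_0) = -30
Natural end conditions: σ_0 = σ_2 = 0.
Solving: σ_0 = 0, σ_1 = -5, σ_2 = 0.
On [0, 2], S(x) = 1 + 14/3·x + 0·x² - 5/12·x³.
With x = 1/2: S(1/2) = 105/32.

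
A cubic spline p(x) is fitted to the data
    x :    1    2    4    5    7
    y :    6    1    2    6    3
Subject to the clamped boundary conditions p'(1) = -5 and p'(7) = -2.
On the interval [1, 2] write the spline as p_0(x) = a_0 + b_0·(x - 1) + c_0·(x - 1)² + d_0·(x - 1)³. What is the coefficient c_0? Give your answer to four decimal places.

-1.2258

Let m_i = p''(x_i). Step sizes h_i = 1, 2, 1, 2; slopes of the chords Δ_i = (y_(i+1) - y_i)/h_i = -5, 1/2, 4, -3/2.
  1·m_0 + 6·m_1 + 2·m_2 = 6(Δ_1 - Δ_0) = 33
  2·m_1 + 6·m_2 + 1·m_3 = 6(Δ_2 - Δ_1) = 21
  1·m_2 + 6·m_3 + 2·m_4 = 6(Δ_3 - Δ_2) = -33
Clamped end conditions give two more equations: 2h_0·m_0 + h_0·m_1 = 6(Δ_0 - p'(1)) = 0 and h_3·m_3 + 2h_3·m_4 = 6(p'(7) - Δ_3) = -3.
Solving the tridiagonal system: m_0 = -76/31, m_1 = 152/31, m_2 = 187/62, m_3 = -214/31, m_4 = 335/124.
On [1, 2], with p_0(x) = a_0 + b_0·(x - 1) + c_0·(x - 1)² + d_0·(x - 1)³: c_0 = m_0/2 = -38/31, d_0 = (m_1 - m_0)/(6h_0) = 38/31, b_0 = Δ_0 - h_0(2m_0 + m_1)/6 = -5.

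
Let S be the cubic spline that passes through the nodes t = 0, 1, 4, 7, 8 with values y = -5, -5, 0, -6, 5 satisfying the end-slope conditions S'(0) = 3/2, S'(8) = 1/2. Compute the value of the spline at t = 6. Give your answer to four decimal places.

Write σ_i for S''(x_i). With h_i = 1, 3, 3, 1 and divided differences Δ_i = 0, 5/3, -2, 11, the continuity of S' gives the tridiagonal system
  1·σ_0 + 8·σ_1 + 3·σ_2 = 6(Δ_1 - Δ_0) = 10
  3·σ_1 + 12·σ_2 + 3·σ_3 = 6(Δ_2 - Δ_1) = -22
  3·σ_2 + 8·σ_3 + 1·σ_4 = 6(Δ_3 - Δ_2) = 78
Clamped end conditions give two more equations: 2h_0·σ_0 + h_0·σ_1 = 6(Δ_0 - S'(0)) = -9 and h_3·σ_3 + 2h_3·σ_4 = 6(S'(8) - Δ_3) = -63.
Solving the tridiagonal system: σ_0 = -167/24, σ_1 = 59/12, σ_2 = -179/24, σ_3 = 211/12, σ_4 = -967/24.
On [4, 7], S(t) = 0 - 10/3·(t - 4) - 179/48·(t - 4)² + 601/432·(t - 4)³.
With (t - 4) = 2: S(6) = -1129/108.

-10.4537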